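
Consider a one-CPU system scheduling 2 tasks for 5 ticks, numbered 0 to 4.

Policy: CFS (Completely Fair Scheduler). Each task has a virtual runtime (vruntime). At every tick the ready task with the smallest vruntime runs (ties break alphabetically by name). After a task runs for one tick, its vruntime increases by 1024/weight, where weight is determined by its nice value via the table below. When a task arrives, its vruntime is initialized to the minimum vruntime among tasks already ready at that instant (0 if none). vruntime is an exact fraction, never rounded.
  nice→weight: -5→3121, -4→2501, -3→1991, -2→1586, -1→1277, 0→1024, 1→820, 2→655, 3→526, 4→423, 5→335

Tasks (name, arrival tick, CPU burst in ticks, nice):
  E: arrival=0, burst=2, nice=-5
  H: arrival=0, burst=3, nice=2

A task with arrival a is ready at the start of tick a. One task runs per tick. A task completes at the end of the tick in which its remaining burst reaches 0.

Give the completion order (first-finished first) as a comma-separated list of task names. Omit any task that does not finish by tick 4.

completion order = E, H

t=0: vr[E=0 H=0] → run E
t=1: vr[E=1024/3121 H=0] → run H
t=2: vr[E=1024/3121 H=1024/655] → run E
t=3: vr[H=1024/655] → run H
t=4: vr[H=2048/655] → run H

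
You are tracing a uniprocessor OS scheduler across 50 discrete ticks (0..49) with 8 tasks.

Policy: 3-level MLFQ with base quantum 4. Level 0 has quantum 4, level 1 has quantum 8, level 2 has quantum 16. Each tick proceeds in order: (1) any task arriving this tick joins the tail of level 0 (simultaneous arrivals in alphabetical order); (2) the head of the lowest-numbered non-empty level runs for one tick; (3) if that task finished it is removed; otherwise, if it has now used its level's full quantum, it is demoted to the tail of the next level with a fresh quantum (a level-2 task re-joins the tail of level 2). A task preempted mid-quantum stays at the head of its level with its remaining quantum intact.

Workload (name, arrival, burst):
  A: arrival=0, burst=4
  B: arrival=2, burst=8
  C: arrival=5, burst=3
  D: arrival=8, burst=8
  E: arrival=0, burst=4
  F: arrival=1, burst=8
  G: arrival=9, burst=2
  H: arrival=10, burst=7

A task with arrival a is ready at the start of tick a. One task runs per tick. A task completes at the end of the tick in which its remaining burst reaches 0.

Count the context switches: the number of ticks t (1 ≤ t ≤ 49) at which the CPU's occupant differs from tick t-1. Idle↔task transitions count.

context switches = 12

t=0: L0/L1/L2 = AE/-/- → run A
t=1: L0/L1/L2 = AEF/-/- → run A
t=2: L0/L1/L2 = AEFB/-/- → run A
t=3: L0/L1/L2 = AEFB/-/- → run A
t=4: L0/L1/L2 = EFB/-/- → run E
t=5: L0/L1/L2 = EFBC/-/- → run E
t=6: L0/L1/L2 = EFBC/-/- → run E
t=7: L0/L1/L2 = EFBC/-/- → run E
t=8: L0/L1/L2 = FBCD/-/- → run F
t=9: L0/L1/L2 = FBCDG/-/- → run F
t=10: L0/L1/L2 = FBCDGH/-/- → run F
t=11: L0/L1/L2 = FBCDGH/-/- → run F
t=12: L0/L1/L2 = BCDGH/F/- → run B
t=13: L0/L1/L2 = BCDGH/F/- → run B
t=14: L0/L1/L2 = BCDGH/F/- → run B
t=15: L0/L1/L2 = BCDGH/F/- → run B
t=16: L0/L1/L2 = CDGH/FB/- → run C
t=17: L0/L1/L2 = CDGH/FB/- → run C
t=18: L0/L1/L2 = CDGH/FB/- → run C
t=19: L0/L1/L2 = DGH/FB/- → run D
t=20: L0/L1/L2 = DGH/FB/- → run D
t=21: L0/L1/L2 = DGH/FB/- → run D
t=22: L0/L1/L2 = DGH/FB/- → run D
t=23: L0/L1/L2 = GH/FBD/- → run G
t=24: L0/L1/L2 = GH/FBD/- → run G
t=25: L0/L1/L2 = H/FBD/- → run H
t=26: L0/L1/L2 = H/FBD/- → run H
t=27: L0/L1/L2 = H/FBD/- → run H
t=28: L0/L1/L2 = H/FBD/- → run H
t=29: L0/L1/L2 = -/FBDH/- → run F
t=30: L0/L1/L2 = -/FBDH/- → run F
t=31: L0/L1/L2 = -/FBDH/- → run F
t=32: L0/L1/L2 = -/FBDH/- → run F
t=33: L0/L1/L2 = -/BDH/- → run B
t=34: L0/L1/L2 = -/BDH/- → run B
t=35: L0/L1/L2 = -/BDH/- → run B
t=36: L0/L1/L2 = -/BDH/- → run B
t=37: L0/L1/L2 = -/DH/- → run D
t=38: L0/L1/L2 = -/DH/- → run D
t=39: L0/L1/L2 = -/DH/- → run D
t=40: L0/L1/L2 = -/DH/- → run D
t=41: L0/L1/L2 = -/H/- → run H
t=42: L0/L1/L2 = -/H/- → run H
t=43: L0/L1/L2 = -/H/- → run H
t=44: (idle)
t=45: (idle)
t=46: (idle)
t=47: (idle)
t=48: (idle)
t=49: (idle)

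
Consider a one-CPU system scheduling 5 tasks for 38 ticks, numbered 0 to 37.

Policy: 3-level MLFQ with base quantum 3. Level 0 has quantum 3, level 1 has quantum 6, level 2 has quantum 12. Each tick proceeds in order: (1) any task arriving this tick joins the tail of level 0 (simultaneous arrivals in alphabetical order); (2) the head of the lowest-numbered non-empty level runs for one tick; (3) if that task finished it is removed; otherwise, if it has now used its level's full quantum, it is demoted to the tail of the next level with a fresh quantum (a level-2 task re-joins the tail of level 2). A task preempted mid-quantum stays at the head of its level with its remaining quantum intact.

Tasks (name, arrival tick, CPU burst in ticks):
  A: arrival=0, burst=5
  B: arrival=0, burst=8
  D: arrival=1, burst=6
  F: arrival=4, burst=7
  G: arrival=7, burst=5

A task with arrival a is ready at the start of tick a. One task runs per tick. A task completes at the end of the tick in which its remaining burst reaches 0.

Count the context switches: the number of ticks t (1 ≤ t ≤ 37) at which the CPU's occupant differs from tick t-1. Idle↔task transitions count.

context switches = 10

t=0: L0/L1/L2 = AB/-/- → run A
t=1: L0/L1/L2 = ABD/-/- → run A
t=2: L0/L1/L2 = ABD/-/- → run A
t=3: L0/L1/L2 = BD/A/- → run B
t=4: L0/L1/L2 = BDF/A/- → run B
t=5: L0/L1/L2 = BDF/A/- → run B
t=6: L0/L1/L2 = DF/AB/- → run D
t=7: L0/L1/L2 = DFG/AB/- → run D
t=8: L0/L1/L2 = DFG/AB/- → run D
t=9: L0/L1/L2 = FG/ABD/- → run F
t=10: L0/L1/L2 = FG/ABD/- → run F
t=11: L0/L1/L2 = FG/ABD/- → run F
t=12: L0/L1/L2 = G/ABDF/- → run G
t=13: L0/L1/L2 = G/ABDF/- → run G
t=14: L0/L1/L2 = G/ABDF/- → run G
t=15: L0/L1/L2 = -/ABDFG/- → run A
t=16: L0/L1/L2 = -/ABDFG/- → run A
t=17: L0/L1/L2 = -/BDFG/- → run B
t=18: L0/L1/L2 = -/BDFG/- → run B
t=19: L0/L1/L2 = -/BDFG/- → run B
t=20: L0/L1/L2 = -/BDFG/- → run B
t=21: L0/L1/L2 = -/BDFG/- → run B
t=22: L0/L1/L2 = -/DFG/- → run D
t=23: L0/L1/L2 = -/DFG/- → run D
t=24: L0/L1/L2 = -/DFG/- → run D
t=25: L0/L1/L2 = -/FG/- → run F
t=26: L0/L1/L2 = -/FG/- → run F
t=27: L0/L1/L2 = -/FG/- → run F
t=28: L0/L1/L2 = -/FG/- → run F
t=29: L0/L1/L2 = -/G/- → run G
t=30: L0/L1/L2 = -/G/- → run G
t=31: (idle)
t=32: (idle)
t=33: (idle)
t=34: (idle)
t=35: (idle)
t=36: (idle)
t=37: (idle)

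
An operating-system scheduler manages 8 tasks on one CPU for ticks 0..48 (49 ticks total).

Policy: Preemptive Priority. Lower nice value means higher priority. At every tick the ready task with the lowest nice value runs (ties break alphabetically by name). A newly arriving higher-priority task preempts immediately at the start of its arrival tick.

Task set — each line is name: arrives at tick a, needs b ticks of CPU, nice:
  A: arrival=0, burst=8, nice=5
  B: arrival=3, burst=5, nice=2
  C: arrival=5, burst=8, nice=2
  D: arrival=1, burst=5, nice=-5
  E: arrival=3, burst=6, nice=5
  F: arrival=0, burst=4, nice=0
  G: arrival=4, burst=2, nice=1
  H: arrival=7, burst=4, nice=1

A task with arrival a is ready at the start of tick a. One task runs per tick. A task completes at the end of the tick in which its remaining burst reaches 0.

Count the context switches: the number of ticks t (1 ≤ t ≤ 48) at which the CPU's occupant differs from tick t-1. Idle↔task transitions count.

t=0: ready={A,F} → run F
t=1: ready={A,D,F} → run D
t=2: ready={A,D,F} → run D
t=3: ready={A,B,D,E,F} → run D
t=4: ready={A,B,D,E,F,G} → run D
t=5: ready={A,B,C,D,E,F,G} → run D
t=6: ready={A,B,C,E,F,G} → run F
t=7: ready={A,B,C,E,F,G,H} → run F
t=8: ready={A,B,C,E,F,G,H} → run F
t=9: ready={A,B,C,E,G,H} → run G
t=10: ready={A,B,C,E,G,H} → run G
t=11: ready={A,B,C,E,H} → run H
t=12: ready={A,B,C,E,H} → run H
t=13: ready={A,B,C,E,H} → run H
t=14: ready={A,B,C,E,H} → run H
t=15: ready={A,B,C,E} → run B
t=16: ready={A,B,C,E} → run B
t=17: ready={A,B,C,E} → run B
t=18: ready={A,B,C,E} → run B
t=19: ready={A,B,C,E} → run B
t=20: ready={A,C,E} → run C
t=21: ready={A,C,E} → run C
t=22: ready={A,C,E} → run C
t=23: ready={A,C,E} → run C
t=24: ready={A,C,E} → run C
t=25: ready={A,C,E} → run C
t=26: ready={A,C,E} → run C
t=27: ready={A,C,E} → run C
t=28: ready={A,E} → run A
t=29: ready={A,E} → run A
t=30: ready={A,E} → run A
t=31: ready={A,E} → run A
t=32: ready={A,E} → run A
t=33: ready={A,E} → run A
t=34: ready={A,E} → run A
t=35: ready={A,E} → run A
t=36: ready={E} → run E
t=37: ready={E} → run E
t=38: ready={E} → run E
t=39: ready={E} → run E
t=40: ready={E} → run E
t=41: ready={E} → run E
t=42: (idle)
t=43: (idle)
t=44: (idle)
t=45: (idle)
t=46: (idle)
t=47: (idle)
t=48: (idle)

context switches = 9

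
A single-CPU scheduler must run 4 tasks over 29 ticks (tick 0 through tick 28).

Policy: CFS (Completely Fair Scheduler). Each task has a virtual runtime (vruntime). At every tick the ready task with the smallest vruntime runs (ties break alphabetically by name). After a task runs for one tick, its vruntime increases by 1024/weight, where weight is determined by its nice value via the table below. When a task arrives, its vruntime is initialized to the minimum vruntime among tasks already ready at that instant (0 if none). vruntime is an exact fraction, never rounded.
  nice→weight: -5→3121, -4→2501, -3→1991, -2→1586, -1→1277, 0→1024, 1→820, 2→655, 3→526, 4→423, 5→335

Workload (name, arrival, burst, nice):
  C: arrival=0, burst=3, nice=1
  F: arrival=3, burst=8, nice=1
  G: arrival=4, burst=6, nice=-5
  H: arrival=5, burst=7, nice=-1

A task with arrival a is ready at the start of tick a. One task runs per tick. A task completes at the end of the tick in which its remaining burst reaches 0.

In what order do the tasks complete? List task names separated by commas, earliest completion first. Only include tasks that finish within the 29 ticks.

t=0: vr[C=0] → run C
t=1: vr[C=256/205] → run C
t=2: vr[C=512/205] → run C
t=3: vr[F=0] → run F
t=4: vr[F=256/205 G=256/205] → run F
t=5: vr[F=512/205 G=256/205 H=256/205] → run G
t=6: vr[F=512/205 G=1008896/639805 H=256/205] → run H
t=7: vr[F=512/205 G=1008896/639805 H=536832/261785] → run G
t=8: vr[F=512/205 G=1218816/639805 H=536832/261785] → run G
t=9: vr[F=512/205 G=1428736/639805 H=536832/261785] → run H
t=10: vr[F=512/205 G=1428736/639805 H=746752/261785] → run G
t=11: vr[F=512/205 G=1638656/639805 H=746752/261785] → run F
t=12: vr[F=768/205 G=1638656/639805 H=746752/261785] → run G
t=13: vr[F=768/205 G=1848576/639805 H=746752/261785] → run H
t=14: vr[F=768/205 G=1848576/639805 H=956672/261785] → run G
t=15: vr[F=768/205 H=956672/261785] → run H
t=16: vr[F=768/205 H=1166592/261785] → run F
t=17: vr[F=1024/205 H=1166592/261785] → run H
t=18: vr[F=1024/205 H=1376512/261785] → run F
t=19: vr[F=256/41 H=1376512/261785] → run H
t=20: vr[F=256/41 H=1586432/261785] → run H
t=21: vr[F=256/41] → run F
t=22: vr[F=1536/205] → run F
t=23: vr[F=1792/205] → run F
t=24: (idle)
t=25: (idle)
t=26: (idle)
t=27: (idle)
t=28: (idle)

completion order = C, G, H, F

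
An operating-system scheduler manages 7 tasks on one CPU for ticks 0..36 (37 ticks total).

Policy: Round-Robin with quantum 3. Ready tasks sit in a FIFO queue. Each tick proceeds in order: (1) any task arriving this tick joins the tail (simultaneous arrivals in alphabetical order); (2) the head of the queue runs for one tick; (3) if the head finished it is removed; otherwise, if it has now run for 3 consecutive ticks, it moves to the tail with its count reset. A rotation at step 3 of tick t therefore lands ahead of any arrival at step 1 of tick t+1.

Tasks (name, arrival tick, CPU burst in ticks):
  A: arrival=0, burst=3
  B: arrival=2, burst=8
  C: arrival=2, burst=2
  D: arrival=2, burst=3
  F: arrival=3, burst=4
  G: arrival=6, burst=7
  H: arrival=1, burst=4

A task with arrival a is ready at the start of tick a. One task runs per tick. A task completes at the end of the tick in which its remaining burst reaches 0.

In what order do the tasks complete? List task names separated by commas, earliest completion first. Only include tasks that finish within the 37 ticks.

t=0: queue=[A] q_used=0 → run A
t=1: queue=[A,H] q_used=1 → run A
t=2: queue=[A,H,B,C,D] q_used=2 → run A
t=3: queue=[H,B,C,D,F] q_used=0 → run H
t=4: queue=[H,B,C,D,F] q_used=1 → run H
t=5: queue=[H,B,C,D,F] q_used=2 → run H
t=6: queue=[B,C,D,F,H,G] q_used=0 → run B
t=7: queue=[B,C,D,F,H,G] q_used=1 → run B
t=8: queue=[B,C,D,F,H,G] q_used=2 → run B
t=9: queue=[C,D,F,H,G,B] q_used=0 → run C
t=10: queue=[C,D,F,H,G,B] q_used=1 → run C
t=11: queue=[D,F,H,G,B] q_used=0 → run D
t=12: queue=[D,F,H,G,B] q_used=1 → run D
t=13: queue=[D,F,H,G,B] q_used=2 → run D
t=14: queue=[F,H,G,B] q_used=0 → run F
t=15: queue=[F,H,G,B] q_used=1 → run F
t=16: queue=[F,H,G,B] q_used=2 → run F
t=17: queue=[H,G,B,F] q_used=0 → run H
t=18: queue=[G,B,F] q_used=0 → run G
t=19: queue=[G,B,F] q_used=1 → run G
t=20: queue=[G,B,F] q_used=2 → run G
t=21: queue=[B,F,G] q_used=0 → run B
t=22: queue=[B,F,G] q_used=1 → run B
t=23: queue=[B,F,G] q_used=2 → run B
t=24: queue=[F,G,B] q_used=0 → run F
t=25: queue=[G,B] q_used=0 → run G
t=26: queue=[G,B] q_used=1 → run G
t=27: queue=[G,B] q_used=2 → run G
t=28: queue=[B,G] q_used=0 → run B
t=29: queue=[B,G] q_used=1 → run B
t=30: queue=[G] q_used=0 → run G
t=31: (idle)
t=32: (idle)
t=33: (idle)
t=34: (idle)
t=35: (idle)
t=36: (idle)

completion order = A, C, D, H, F, B, G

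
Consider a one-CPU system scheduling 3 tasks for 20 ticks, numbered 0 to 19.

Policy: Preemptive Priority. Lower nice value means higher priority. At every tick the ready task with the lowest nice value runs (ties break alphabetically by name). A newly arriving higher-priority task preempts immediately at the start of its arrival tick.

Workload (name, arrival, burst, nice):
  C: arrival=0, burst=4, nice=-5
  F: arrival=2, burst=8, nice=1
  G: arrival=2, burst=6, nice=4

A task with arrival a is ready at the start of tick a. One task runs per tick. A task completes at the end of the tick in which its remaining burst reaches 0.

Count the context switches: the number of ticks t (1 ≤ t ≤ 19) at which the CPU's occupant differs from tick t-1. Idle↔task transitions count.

t=0: ready={C} → run C
t=1: ready={C} → run C
t=2: ready={C,F,G} → run C
t=3: ready={C,F,G} → run C
t=4: ready={F,G} → run F
t=5: ready={F,G} → run F
t=6: ready={F,G} → run F
t=7: ready={F,G} → run F
t=8: ready={F,G} → run F
t=9: ready={F,G} → run F
t=10: ready={F,G} → run F
t=11: ready={F,G} → run F
t=12: ready={G} → run G
t=13: ready={G} → run G
t=14: ready={G} → run G
t=15: ready={G} → run G
t=16: ready={G} → run G
t=17: ready={G} → run G
t=18: (idle)
t=19: (idle)

context switches = 3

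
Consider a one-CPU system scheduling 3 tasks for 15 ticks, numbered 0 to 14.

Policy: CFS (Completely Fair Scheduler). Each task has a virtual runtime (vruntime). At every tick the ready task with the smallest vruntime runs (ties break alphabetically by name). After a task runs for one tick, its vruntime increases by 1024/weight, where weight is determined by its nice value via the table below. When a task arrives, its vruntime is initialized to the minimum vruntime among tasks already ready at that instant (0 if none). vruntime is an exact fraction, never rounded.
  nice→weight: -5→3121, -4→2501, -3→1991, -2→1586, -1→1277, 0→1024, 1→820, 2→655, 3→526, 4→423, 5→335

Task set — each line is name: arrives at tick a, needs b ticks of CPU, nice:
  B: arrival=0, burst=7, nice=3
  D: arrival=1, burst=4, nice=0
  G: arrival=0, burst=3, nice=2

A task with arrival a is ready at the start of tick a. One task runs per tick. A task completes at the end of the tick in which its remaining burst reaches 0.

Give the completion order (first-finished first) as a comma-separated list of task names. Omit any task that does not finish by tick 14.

completion order = D, G, B

t=0: vr[B=0 G=0] → run B
t=1: vr[B=512/263 D=0 G=0] → run D
t=2: vr[B=512/263 D=1 G=0] → run G
t=3: vr[B=512/263 D=1 G=1024/655] → run D
t=4: vr[B=512/263 D=2 G=1024/655] → run G
t=5: vr[B=512/263 D=2 G=2048/655] → run B
t=6: vr[B=1024/263 D=2 G=2048/655] → run D
t=7: vr[B=1024/263 D=3 G=2048/655] → run D
t=8: vr[B=1024/263 G=2048/655] → run G
t=9: vr[B=1024/263] → run B
t=10: vr[B=1536/263] → run B
t=11: vr[B=2048/263] → run B
t=12: vr[B=2560/263] → run B
t=13: vr[B=3072/263] → run B
t=14: (idle)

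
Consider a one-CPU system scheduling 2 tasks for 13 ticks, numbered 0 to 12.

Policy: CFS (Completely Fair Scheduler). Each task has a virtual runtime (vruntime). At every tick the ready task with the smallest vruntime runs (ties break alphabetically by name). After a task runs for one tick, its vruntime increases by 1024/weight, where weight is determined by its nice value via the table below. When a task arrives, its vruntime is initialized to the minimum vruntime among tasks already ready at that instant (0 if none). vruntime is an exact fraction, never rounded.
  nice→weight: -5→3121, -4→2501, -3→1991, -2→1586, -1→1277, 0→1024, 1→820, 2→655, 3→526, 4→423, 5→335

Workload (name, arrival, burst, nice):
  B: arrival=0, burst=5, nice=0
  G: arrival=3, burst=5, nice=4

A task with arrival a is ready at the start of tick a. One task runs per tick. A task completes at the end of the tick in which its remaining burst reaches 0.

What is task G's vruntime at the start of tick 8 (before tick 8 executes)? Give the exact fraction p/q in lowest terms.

vruntime(G, start of tick 8) = 1447/141

t=0: vr[B=0] → run B
t=1: vr[B=1] → run B
t=2: vr[B=2] → run B
t=3: vr[B=3 G=3] → run B
t=4: vr[B=4 G=3] → run G
t=5: vr[B=4 G=2293/423] → run B
t=6: vr[G=2293/423] → run G
t=7: vr[G=3317/423] → run G
t=8: vr[G=1447/141] → run G
t=9: vr[G=5365/423] → run G
t=10: (idle)
t=11: (idle)
t=12: (idle)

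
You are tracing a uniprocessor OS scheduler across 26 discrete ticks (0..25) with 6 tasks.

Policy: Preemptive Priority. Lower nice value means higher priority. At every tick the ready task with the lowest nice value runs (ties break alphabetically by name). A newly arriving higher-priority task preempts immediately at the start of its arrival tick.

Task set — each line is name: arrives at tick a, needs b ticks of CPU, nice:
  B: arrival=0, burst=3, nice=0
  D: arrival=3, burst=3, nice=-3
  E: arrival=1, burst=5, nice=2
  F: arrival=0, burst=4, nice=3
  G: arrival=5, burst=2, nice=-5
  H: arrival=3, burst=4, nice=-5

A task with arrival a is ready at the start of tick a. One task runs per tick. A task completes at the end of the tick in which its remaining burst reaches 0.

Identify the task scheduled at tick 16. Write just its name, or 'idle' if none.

t=0: ready={B,F} → run B
t=1: ready={B,E,F} → run B
t=2: ready={B,E,F} → run B
t=3: ready={D,E,F,H} → run H
t=4: ready={D,E,F,H} → run H
t=5: ready={D,E,F,G,H} → run G
t=6: ready={D,E,F,G,H} → run G
t=7: ready={D,E,F,H} → run H
t=8: ready={D,E,F,H} → run H
t=9: ready={D,E,F} → run D
t=10: ready={D,E,F} → run D
t=11: ready={D,E,F} → run D
t=12: ready={E,F} → run E
t=13: ready={E,F} → run E
t=14: ready={E,F} → run E
t=15: ready={E,F} → run E
t=16: ready={E,F} → run E
t=17: ready={F} → run F
t=18: ready={F} → run F
t=19: ready={F} → run F
t=20: ready={F} → run F
t=21: (idle)
t=22: (idle)
t=23: (idle)
t=24: (idle)
t=25: (idle)

running at tick 16 = E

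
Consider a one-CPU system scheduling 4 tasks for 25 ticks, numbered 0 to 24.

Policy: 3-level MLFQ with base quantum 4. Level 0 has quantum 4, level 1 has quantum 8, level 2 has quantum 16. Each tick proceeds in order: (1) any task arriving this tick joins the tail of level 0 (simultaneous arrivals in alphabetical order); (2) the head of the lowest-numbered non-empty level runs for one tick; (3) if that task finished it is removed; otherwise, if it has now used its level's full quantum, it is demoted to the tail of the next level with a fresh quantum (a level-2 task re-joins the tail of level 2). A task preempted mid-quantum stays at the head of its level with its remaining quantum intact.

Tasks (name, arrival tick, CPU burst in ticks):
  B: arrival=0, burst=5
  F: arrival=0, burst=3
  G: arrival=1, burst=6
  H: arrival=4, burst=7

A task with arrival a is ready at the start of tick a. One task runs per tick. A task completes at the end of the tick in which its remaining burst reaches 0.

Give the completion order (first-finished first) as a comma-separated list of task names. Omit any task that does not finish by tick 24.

t=0: L0/L1/L2 = BF/-/- → run B
t=1: L0/L1/L2 = BFG/-/- → run B
t=2: L0/L1/L2 = BFG/-/- → run B
t=3: L0/L1/L2 = BFG/-/- → run B
t=4: L0/L1/L2 = FGH/B/- → run F
t=5: L0/L1/L2 = FGH/B/- → run F
t=6: L0/L1/L2 = FGH/B/- → run F
t=7: L0/L1/L2 = GH/B/- → run G
t=8: L0/L1/L2 = GH/B/- → run G
t=9: L0/L1/L2 = GH/B/- → run G
t=10: L0/L1/L2 = GH/B/- → run G
t=11: L0/L1/L2 = H/BG/- → run H
t=12: L0/L1/L2 = H/BG/- → run H
t=13: L0/L1/L2 = H/BG/- → run H
t=14: L0/L1/L2 = H/BG/- → run H
t=15: L0/L1/L2 = -/BGH/- → run B
t=16: L0/L1/L2 = -/GH/- → run G
t=17: L0/L1/L2 = -/GH/- → run G
t=18: L0/L1/L2 = -/H/- → run H
t=19: L0/L1/L2 = -/H/- → run H
t=20: L0/L1/L2 = -/H/- → run H
t=21: (idle)
t=22: (idle)
t=23: (idle)
t=24: (idle)

completion order = F, B, G, H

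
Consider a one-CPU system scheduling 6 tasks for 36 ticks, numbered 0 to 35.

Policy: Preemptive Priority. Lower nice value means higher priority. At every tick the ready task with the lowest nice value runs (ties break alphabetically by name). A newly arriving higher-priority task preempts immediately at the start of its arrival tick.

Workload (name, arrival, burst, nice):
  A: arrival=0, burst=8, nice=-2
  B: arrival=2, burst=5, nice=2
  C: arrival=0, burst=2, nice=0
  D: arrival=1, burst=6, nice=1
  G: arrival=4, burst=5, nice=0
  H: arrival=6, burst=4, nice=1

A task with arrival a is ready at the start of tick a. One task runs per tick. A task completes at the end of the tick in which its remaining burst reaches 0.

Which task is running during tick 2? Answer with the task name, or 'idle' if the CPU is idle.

t=0: ready={A,C} → run A
t=1: ready={A,C,D} → run A
t=2: ready={A,B,C,D} → run A
t=3: ready={A,B,C,D} → run A
t=4: ready={A,B,C,D,G} → run A
t=5: ready={A,B,C,D,G} → run A
t=6: ready={A,B,C,D,G,H} → run A
t=7: ready={A,B,C,D,G,H} → run A
t=8: ready={B,C,D,G,H} → run C
t=9: ready={B,C,D,G,H} → run C
t=10: ready={B,D,G,H} → run G
t=11: ready={B,D,G,H} → run G
t=12: ready={B,D,G,H} → run G
t=13: ready={B,D,G,H} → run G
t=14: ready={B,D,G,H} → run G
t=15: ready={B,D,H} → run D
t=16: ready={B,D,H} → run D
t=17: ready={B,D,H} → run D
t=18: ready={B,D,H} → run D
t=19: ready={B,D,H} → run D
t=20: ready={B,D,H} → run D
t=21: ready={B,H} → run H
t=22: ready={B,H} → run H
t=23: ready={B,H} → run H
t=24: ready={B,H} → run H
t=25: ready={B} → run B
t=26: ready={B} → run B
t=27: ready={B} → run B
t=28: ready={B} → run B
t=29: ready={B} → run B
t=30: (idle)
t=31: (idle)
t=32: (idle)
t=33: (idle)
t=34: (idle)
t=35: (idle)

running at tick 2 = A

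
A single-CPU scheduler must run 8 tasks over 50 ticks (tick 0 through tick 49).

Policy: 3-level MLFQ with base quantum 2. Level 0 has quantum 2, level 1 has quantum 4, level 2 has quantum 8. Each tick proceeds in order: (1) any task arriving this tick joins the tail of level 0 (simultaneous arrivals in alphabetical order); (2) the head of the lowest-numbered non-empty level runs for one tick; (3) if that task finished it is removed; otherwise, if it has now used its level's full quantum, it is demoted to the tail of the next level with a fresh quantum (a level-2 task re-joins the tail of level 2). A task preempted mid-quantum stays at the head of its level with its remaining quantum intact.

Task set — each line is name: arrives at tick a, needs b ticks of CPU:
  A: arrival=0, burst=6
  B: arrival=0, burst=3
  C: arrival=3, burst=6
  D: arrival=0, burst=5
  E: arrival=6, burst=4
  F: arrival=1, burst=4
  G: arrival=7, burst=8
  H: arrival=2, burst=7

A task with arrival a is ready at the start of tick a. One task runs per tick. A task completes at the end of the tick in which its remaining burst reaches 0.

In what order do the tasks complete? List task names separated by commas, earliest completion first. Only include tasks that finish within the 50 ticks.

completion order = A, B, D, F, C, E, H, G

t=0: L0/L1/L2 = ABD/-/- → run A
t=1: L0/L1/L2 = ABDF/-/- → run A
t=2: L0/L1/L2 = BDFH/A/- → run B
t=3: L0/L1/L2 = BDFHC/A/- → run B
t=4: L0/L1/L2 = DFHC/AB/- → run D
t=5: L0/L1/L2 = DFHC/AB/- → run D
t=6: L0/L1/L2 = FHCE/ABD/- → run F
t=7: L0/L1/L2 = FHCEG/ABD/- → run F
t=8: L0/L1/L2 = HCEG/ABDF/- → run H
t=9: L0/L1/L2 = HCEG/ABDF/- → run H
t=10: L0/L1/L2 = CEG/ABDFH/- → run C
t=11: L0/L1/L2 = CEG/ABDFH/- → run C
t=12: L0/L1/L2 = EG/ABDFHC/- → run E
t=13: L0/L1/L2 = EG/ABDFHC/- → run E
t=14: L0/L1/L2 = G/ABDFHCE/- → run G
t=15: L0/L1/L2 = G/ABDFHCE/- → run G
t=16: L0/L1/L2 = -/ABDFHCEG/- → run A
t=17: L0/L1/L2 = -/ABDFHCEG/- → run A
t=18: L0/L1/L2 = -/ABDFHCEG/- → run A
t=19: L0/L1/L2 = -/ABDFHCEG/- → run A
t=20: L0/L1/L2 = -/BDFHCEG/- → run B
t=21: L0/L1/L2 = -/DFHCEG/- → run D
t=22: L0/L1/L2 = -/DFHCEG/- → run D
t=23: L0/L1/L2 = -/DFHCEG/- → run D
t=24: L0/L1/L2 = -/FHCEG/- → run F
t=25: L0/L1/L2 = -/FHCEG/- → run F
t=26: L0/L1/L2 = -/HCEG/- → run H
t=27: L0/L1/L2 = -/HCEG/- → run H
t=28: L0/L1/L2 = -/HCEG/- → run H
t=29: L0/L1/L2 = -/HCEG/- → run H
t=30: L0/L1/L2 = -/CEG/H → run C
t=31: L0/L1/L2 = -/CEG/H → run C
t=32: L0/L1/L2 = -/CEG/H → run C
t=33: L0/L1/L2 = -/CEG/H → run C
t=34: L0/L1/L2 = -/EG/H → run E
t=35: L0/L1/L2 = -/EG/H → run E
t=36: L0/L1/L2 = -/G/H → run G
t=37: L0/L1/L2 = -/G/H → run G
t=38: L0/L1/L2 = -/G/H → run G
t=39: L0/L1/L2 = -/G/H → run G
t=40: L0/L1/L2 = -/-/HG → run H
t=41: L0/L1/L2 = -/-/G → run G
t=42: L0/L1/L2 = -/-/G → run G
t=43: (idle)
t=44: (idle)
t=45: (idle)
t=46: (idle)
t=47: (idle)
t=48: (idle)
t=49: (idle)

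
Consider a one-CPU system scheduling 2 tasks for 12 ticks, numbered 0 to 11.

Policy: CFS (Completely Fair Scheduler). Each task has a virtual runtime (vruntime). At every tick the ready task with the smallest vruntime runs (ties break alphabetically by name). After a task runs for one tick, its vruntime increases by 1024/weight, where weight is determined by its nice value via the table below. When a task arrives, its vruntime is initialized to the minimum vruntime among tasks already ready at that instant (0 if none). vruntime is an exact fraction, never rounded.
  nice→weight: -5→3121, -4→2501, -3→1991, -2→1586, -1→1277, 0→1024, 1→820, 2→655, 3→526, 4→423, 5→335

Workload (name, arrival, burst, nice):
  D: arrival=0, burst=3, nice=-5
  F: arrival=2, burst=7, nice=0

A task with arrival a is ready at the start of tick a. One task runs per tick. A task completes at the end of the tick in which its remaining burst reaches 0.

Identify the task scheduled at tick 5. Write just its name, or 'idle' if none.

running at tick 5 = F

t=0: vr[D=0] → run D
t=1: vr[D=1024/3121] → run D
t=2: vr[D=2048/3121 F=2048/3121] → run D
t=3: vr[F=2048/3121] → run F
t=4: vr[F=5169/3121] → run F
t=5: vr[F=8290/3121] → run F
t=6: vr[F=11411/3121] → run F
t=7: vr[F=14532/3121] → run F
t=8: vr[F=17653/3121] → run F
t=9: vr[F=20774/3121] → run F
t=10: (idle)
t=11: (idle)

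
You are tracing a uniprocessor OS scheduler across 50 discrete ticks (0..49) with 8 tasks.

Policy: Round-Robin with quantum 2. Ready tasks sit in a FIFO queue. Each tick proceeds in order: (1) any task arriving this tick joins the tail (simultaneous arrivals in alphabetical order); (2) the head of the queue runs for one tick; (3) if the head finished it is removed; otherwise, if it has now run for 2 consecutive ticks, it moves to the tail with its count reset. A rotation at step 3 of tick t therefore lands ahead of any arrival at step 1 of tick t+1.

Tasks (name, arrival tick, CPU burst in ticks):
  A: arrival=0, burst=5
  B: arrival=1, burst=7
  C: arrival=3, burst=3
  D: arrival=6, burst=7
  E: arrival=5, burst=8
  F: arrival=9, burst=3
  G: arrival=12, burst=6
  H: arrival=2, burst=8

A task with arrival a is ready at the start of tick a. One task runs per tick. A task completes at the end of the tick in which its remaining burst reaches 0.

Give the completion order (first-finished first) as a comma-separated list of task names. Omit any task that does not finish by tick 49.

completion order = A, C, F, B, H, G, E, D

t=0: queue=[A] q_used=0 → run A
t=1: queue=[A,B] q_used=1 → run A
t=2: queue=[B,A,H] q_used=0 → run B
t=3: queue=[B,A,H,C] q_used=1 → run B
t=4: queue=[A,H,C,B] q_used=0 → run A
t=5: queue=[A,H,C,B,E] q_used=1 → run A
t=6: queue=[H,C,B,E,A,D] q_used=0 → run H
t=7: queue=[H,C,B,E,A,D] q_used=1 → run H
t=8: queue=[C,B,E,A,D,H] q_used=0 → run C
t=9: queue=[C,B,E,A,D,H,F] q_used=1 → run C
t=10: queue=[B,E,A,D,H,F,C] q_used=0 → run B
t=11: queue=[B,E,A,D,H,F,C] q_used=1 → run B
t=12: queue=[E,A,D,H,F,C,B,G] q_used=0 → run E
t=13: queue=[E,A,D,H,F,C,B,G] q_used=1 → run E
t=14: queue=[A,D,H,F,C,B,G,E] q_used=0 → run A
t=15: queue=[D,H,F,C,B,G,E] q_used=0 → run D
t=16: queue=[D,H,F,C,B,G,E] q_used=1 → run D
t=17: queue=[H,F,C,B,G,E,D] q_used=0 → run H
t=18: queue=[H,F,C,B,G,E,D] q_used=1 → run H
t=19: queue=[F,C,B,G,E,D,H] q_used=0 → run F
t=20: queue=[F,C,B,G,E,D,H] q_used=1 → run F
t=21: queue=[C,B,G,E,D,H,F] q_used=0 → run C
t=22: queue=[B,G,E,D,H,F] q_used=0 → run B
t=23: queue=[B,G,E,D,H,F] q_used=1 → run B
t=24: queue=[G,E,D,H,F,B] q_used=0 → run G
t=25: queue=[G,E,D,H,F,B] q_used=1 → run G
t=26: queue=[E,D,H,F,B,G] q_used=0 → run E
t=27: queue=[E,D,H,F,B,G] q_used=1 → run E
t=28: queue=[D,H,F,B,G,E] q_used=0 → run D
t=29: queue=[D,H,F,B,G,E] q_used=1 → run D
t=30: queue=[H,F,B,G,E,D] q_used=0 → run H
t=31: queue=[H,F,B,G,E,D] q_used=1 → run H
t=32: queue=[F,B,G,E,D,H] q_used=0 → run F
t=33: queue=[B,G,E,D,H] q_used=0 → run B
t=34: queue=[G,E,D,H] q_used=0 → run G
t=35: queue=[G,E,D,H] q_used=1 → run G
t=36: queue=[E,D,H,G] q_used=0 → run E
t=37: queue=[E,D,H,G] q_used=1 → run E
t=38: queue=[D,H,G,E] q_used=0 → run D
t=39: queue=[D,H,G,E] q_used=1 → run D
t=40: queue=[H,G,E,D] q_used=0 → run H
t=41: queue=[H,G,E,D] q_used=1 → run H
t=42: queue=[G,E,D] q_used=0 → run G
t=43: queue=[G,E,D] q_used=1 → run G
t=44: queue=[E,D] q_used=0 → run E
t=45: queue=[E,D] q_used=1 → run E
t=46: queue=[D] q_used=0 → run D
t=47: (idle)
t=48: (idle)
t=49: (idle)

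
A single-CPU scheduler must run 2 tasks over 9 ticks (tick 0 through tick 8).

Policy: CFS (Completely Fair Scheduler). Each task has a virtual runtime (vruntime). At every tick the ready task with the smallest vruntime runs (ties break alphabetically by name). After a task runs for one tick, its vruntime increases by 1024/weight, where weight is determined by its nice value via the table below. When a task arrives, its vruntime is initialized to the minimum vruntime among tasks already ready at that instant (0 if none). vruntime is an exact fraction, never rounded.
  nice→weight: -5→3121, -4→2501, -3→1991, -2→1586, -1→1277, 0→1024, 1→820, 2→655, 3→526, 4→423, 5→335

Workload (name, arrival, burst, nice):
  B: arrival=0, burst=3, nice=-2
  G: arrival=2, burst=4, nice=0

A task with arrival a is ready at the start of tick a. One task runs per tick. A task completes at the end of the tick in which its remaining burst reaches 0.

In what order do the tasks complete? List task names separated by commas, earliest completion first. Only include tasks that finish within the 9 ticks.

completion order = B, G

t=0: vr[B=0] → run B
t=1: vr[B=512/793] → run B
t=2: vr[B=1024/793 G=1024/793] → run B
t=3: vr[G=1024/793] → run G
t=4: vr[G=1817/793] → run G
t=5: vr[G=2610/793] → run G
t=6: vr[G=3403/793] → run G
t=7: (idle)
t=8: (idle)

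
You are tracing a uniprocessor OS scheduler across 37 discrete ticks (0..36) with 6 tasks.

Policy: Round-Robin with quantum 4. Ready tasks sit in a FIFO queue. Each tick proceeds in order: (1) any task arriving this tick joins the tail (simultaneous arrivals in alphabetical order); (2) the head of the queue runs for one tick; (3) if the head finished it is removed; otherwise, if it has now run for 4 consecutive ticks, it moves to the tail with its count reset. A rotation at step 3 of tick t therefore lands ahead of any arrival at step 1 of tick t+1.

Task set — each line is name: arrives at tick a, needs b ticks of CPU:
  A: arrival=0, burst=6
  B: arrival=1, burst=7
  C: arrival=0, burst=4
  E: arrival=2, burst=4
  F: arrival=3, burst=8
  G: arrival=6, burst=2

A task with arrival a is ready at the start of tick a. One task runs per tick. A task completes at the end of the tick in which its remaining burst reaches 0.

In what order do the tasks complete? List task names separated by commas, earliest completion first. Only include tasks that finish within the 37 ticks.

t=0: queue=[A,C] q_used=0 → run A
t=1: queue=[A,C,B] q_used=1 → run A
t=2: queue=[A,C,B,E] q_used=2 → run A
t=3: queue=[A,C,B,E,F] q_used=3 → run A
t=4: queue=[C,B,E,F,A] q_used=0 → run C
t=5: queue=[C,B,E,F,A] q_used=1 → run C
t=6: queue=[C,B,E,F,A,G] q_used=2 → run C
t=7: queue=[C,B,E,F,A,G] q_used=3 → run C
t=8: queue=[B,E,F,A,G] q_used=0 → run B
t=9: queue=[B,E,F,A,G] q_used=1 → run B
t=10: queue=[B,E,F,A,G] q_used=2 → run B
t=11: queue=[B,E,F,A,G] q_used=3 → run B
t=12: queue=[E,F,A,G,B] q_used=0 → run E
t=13: queue=[E,F,A,G,B] q_used=1 → run E
t=14: queue=[E,F,A,G,B] q_used=2 → run E
t=15: queue=[E,F,A,G,B] q_used=3 → run E
t=16: queue=[F,A,G,B] q_used=0 → run F
t=17: queue=[F,A,G,B] q_used=1 → run F
t=18: queue=[F,A,G,B] q_used=2 → run F
t=19: queue=[F,A,G,B] q_used=3 → run F
t=20: queue=[A,G,B,F] q_used=0 → run A
t=21: queue=[A,G,B,F] q_used=1 → run A
t=22: queue=[G,B,F] q_used=0 → run G
t=23: queue=[G,B,F] q_used=1 → run G
t=24: queue=[B,F] q_used=0 → run B
t=25: queue=[B,F] q_used=1 → run B
t=26: queue=[B,F] q_used=2 → run B
t=27: queue=[F] q_used=0 → run F
t=28: queue=[F] q_used=1 → run F
t=29: queue=[F] q_used=2 → run F
t=30: queue=[F] q_used=3 → run F
t=31: (idle)
t=32: (idle)
t=33: (idle)
t=34: (idle)
t=35: (idle)
t=36: (idle)

completion order = C, E, A, G, B, F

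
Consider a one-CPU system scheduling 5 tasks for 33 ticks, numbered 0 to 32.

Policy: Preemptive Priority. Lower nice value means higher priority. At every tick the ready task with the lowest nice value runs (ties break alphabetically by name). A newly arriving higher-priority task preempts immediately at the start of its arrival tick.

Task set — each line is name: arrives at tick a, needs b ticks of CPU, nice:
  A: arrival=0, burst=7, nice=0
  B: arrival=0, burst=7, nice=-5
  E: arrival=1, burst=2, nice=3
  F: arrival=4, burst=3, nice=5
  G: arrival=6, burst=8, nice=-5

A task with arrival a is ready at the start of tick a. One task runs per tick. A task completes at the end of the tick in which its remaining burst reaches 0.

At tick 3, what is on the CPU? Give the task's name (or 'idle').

running at tick 3 = B

t=0: ready={A,B} → run B
t=1: ready={A,B,E} → run B
t=2: ready={A,B,E} → run B
t=3: ready={A,B,E} → run B
t=4: ready={A,B,E,F} → run B
t=5: ready={A,B,E,F} → run B
t=6: ready={A,B,E,F,G} → run B
t=7: ready={A,E,F,G} → run G
t=8: ready={A,E,F,G} → run G
t=9: ready={A,E,F,G} → run G
t=10: ready={A,E,F,G} → run G
t=11: ready={A,E,F,G} → run G
t=12: ready={A,E,F,G} → run G
t=13: ready={A,E,F,G} → run G
t=14: ready={A,E,F,G} → run G
t=15: ready={A,E,F} → run A
t=16: ready={A,E,F} → run A
t=17: ready={A,E,F} → run A
t=18: ready={A,E,F} → run A
t=19: ready={A,E,F} → run A
t=20: ready={A,E,F} → run A
t=21: ready={A,E,F} → run A
t=22: ready={E,F} → run E
t=23: ready={E,F} → run E
t=24: ready={F} → run F
t=25: ready={F} → run F
t=26: ready={F} → run F
t=27: (idle)
t=28: (idle)
t=29: (idle)
t=30: (idle)
t=31: (idle)
t=32: (idle)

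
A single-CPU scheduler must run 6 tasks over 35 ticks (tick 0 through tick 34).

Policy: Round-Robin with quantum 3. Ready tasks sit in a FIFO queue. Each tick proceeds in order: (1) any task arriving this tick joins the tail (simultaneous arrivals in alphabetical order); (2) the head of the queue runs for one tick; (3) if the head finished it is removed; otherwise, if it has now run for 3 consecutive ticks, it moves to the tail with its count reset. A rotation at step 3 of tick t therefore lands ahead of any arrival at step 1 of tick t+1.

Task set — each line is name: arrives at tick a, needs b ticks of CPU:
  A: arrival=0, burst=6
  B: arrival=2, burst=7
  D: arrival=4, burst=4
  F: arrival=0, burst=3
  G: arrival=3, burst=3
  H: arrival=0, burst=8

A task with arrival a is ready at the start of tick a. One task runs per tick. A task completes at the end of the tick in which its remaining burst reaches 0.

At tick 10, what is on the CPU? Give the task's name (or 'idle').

running at tick 10 = B

t=0: queue=[A,F,H] q_used=0 → run A
t=1: queue=[A,F,H] q_used=1 → run A
t=2: queue=[A,F,H,B] q_used=2 → run A
t=3: queue=[F,H,B,A,G] q_used=0 → run F
t=4: queue=[F,H,B,A,G,D] q_used=1 → run F
t=5: queue=[F,H,B,A,G,D] q_used=2 → run F
t=6: queue=[H,B,A,G,D] q_used=0 → run H
t=7: queue=[H,B,A,G,D] q_used=1 → run H
t=8: queue=[H,B,A,G,D] q_used=2 → run H
t=9: queue=[B,A,G,D,H] q_used=0 → run B
t=10: queue=[B,A,G,D,H] q_used=1 → run B
t=11: queue=[B,A,G,D,H] q_used=2 → run B
t=12: queue=[A,G,D,H,B] q_used=0 → run A
t=13: queue=[A,G,D,H,B] q_used=1 → run A
t=14: queue=[A,G,D,H,B] q_used=2 → run A
t=15: queue=[G,D,H,B] q_used=0 → run G
t=16: queue=[G,D,H,B] q_used=1 → run G
t=17: queue=[G,D,H,B] q_used=2 → run G
t=18: queue=[D,H,B] q_used=0 → run D
t=19: queue=[D,H,B] q_used=1 → run D
t=20: queue=[D,H,B] q_used=2 → run D
t=21: queue=[H,B,D] q_used=0 → run H
t=22: queue=[H,B,D] q_used=1 → run H
t=23: queue=[H,B,D] q_used=2 → run H
t=24: queue=[B,D,H] q_used=0 → run B
t=25: queue=[B,D,H] q_used=1 → run B
t=26: queue=[B,D,H] q_used=2 → run B
t=27: queue=[D,H,B] q_used=0 → run D
t=28: queue=[H,B] q_used=0 → run H
t=29: queue=[H,B] q_used=1 → run H
t=30: queue=[B] q_used=0 → run B
t=31: (idle)
t=32: (idle)
t=33: (idle)
t=34: (idle)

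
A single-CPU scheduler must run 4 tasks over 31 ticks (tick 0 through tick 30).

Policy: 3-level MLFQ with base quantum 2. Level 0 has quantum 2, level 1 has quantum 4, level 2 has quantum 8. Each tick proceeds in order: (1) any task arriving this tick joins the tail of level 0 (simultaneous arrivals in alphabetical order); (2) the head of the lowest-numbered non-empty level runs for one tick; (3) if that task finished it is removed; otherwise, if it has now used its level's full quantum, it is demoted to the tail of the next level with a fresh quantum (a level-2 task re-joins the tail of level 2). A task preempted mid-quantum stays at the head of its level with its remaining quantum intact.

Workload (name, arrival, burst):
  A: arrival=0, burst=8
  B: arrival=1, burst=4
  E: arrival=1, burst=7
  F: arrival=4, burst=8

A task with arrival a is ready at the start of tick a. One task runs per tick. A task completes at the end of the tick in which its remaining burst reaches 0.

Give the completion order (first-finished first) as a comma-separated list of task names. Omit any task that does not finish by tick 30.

completion order = B, A, E, F

t=0: L0/L1/L2 = A/-/- → run A
t=1: L0/L1/L2 = ABE/-/- → run A
t=2: L0/L1/L2 = BE/A/- → run B
t=3: L0/L1/L2 = BE/A/- → run B
t=4: L0/L1/L2 = EF/AB/- → run E
t=5: L0/L1/L2 = EF/AB/- → run E
t=6: L0/L1/L2 = F/ABE/- → run F
t=7: L0/L1/L2 = F/ABE/- → run F
t=8: L0/L1/L2 = -/ABEF/- → run A
t=9: L0/L1/L2 = -/ABEF/- → run A
t=10: L0/L1/L2 = -/ABEF/- → run A
t=11: L0/L1/L2 = -/ABEF/- → run A
t=12: L0/L1/L2 = -/BEF/A → run B
t=13: L0/L1/L2 = -/BEF/A → run B
t=14: L0/L1/L2 = -/EF/A → run E
t=15: L0/L1/L2 = -/EF/A → run E
t=16: L0/L1/L2 = -/EF/A → run E
t=17: L0/L1/L2 = -/EF/A → run E
t=18: L0/L1/L2 = -/F/AE → run F
t=19: L0/L1/L2 = -/F/AE → run F
t=20: L0/L1/L2 = -/F/AE → run F
t=21: L0/L1/L2 = -/F/AE → run F
t=22: L0/L1/L2 = -/-/AEF → run A
t=23: L0/L1/L2 = -/-/AEF → run A
t=24: L0/L1/L2 = -/-/EF → run E
t=25: L0/L1/L2 = -/-/F → run F
t=26: L0/L1/L2 = -/-/F → run F
t=27: (idle)
t=28: (idle)
t=29: (idle)
t=30: (idle)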